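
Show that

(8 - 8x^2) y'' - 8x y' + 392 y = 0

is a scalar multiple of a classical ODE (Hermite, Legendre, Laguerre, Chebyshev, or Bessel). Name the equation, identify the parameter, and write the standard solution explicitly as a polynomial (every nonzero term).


All three coefficients share the factor 8; dividing through by 8 gives  (1 - x^2) y'' - x y' + 49 y = 0.
This matches the Chebyshev equation (1 - x^2) y'' - x y' + n^2 y = 0 (note the -x y' term, not -2x y') with n^2 = 49, so n = 7; the polynomial solution is T_7(x).
With y = sum_k a_k x^k, matching x^k gives (k+2)(k+1) a_{k+2} = (k^2 - n^2) a_k = (k - 7)(k + 7) a_k. The right side vanishes at k = 7, so the series with the parity of 7 terminates at degree 7.
Standard normalization: leading coefficient of T_n is 2^(n-1), so a_7 = 2^6 = 64. Work downward with a_k = (k+1)(k+2) a_{k+2} / ((k - 7)(k + 7)):
  a_5 = (6)(7)(64) / ((5 - 7)(5 + 7)) = 2688/(-24) = -112
  a_3 = (4)(5)(-112) / ((3 - 7)(3 + 7)) = -2240/(-40) = 56
  a_1 = (2)(3)(56) / ((1 - 7)(1 + 7)) = 336/(-48) = -7
Hence T_7(x) = 64 x^7 - 112 x^5 + 56 x^3 - 7 x.

T_7(x); series = 64 x^7 - 112 x^5 + 56 x^3 - 7 x


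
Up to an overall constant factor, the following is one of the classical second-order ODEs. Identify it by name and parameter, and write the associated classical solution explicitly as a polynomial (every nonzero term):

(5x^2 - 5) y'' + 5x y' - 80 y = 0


All three coefficients share the factor -5; dividing through by -5 gives  (1 - x^2) y'' - x y' + 16 y = 0.
This matches the Chebyshev equation (1 - x^2) y'' - x y' + n^2 y = 0 (note the -x y' term, not -2x y') with n^2 = 16, so n = 4; the polynomial solution is T_4(x).
With y = sum_k a_k x^k, matching x^k gives (k+2)(k+1) a_{k+2} = (k^2 - n^2) a_k = (k - 4)(k + 4) a_k. The right side vanishes at k = 4, so the series with the parity of 4 terminates at degree 4.
Standard normalization: leading coefficient of T_n is 2^(n-1), so a_4 = 2^3 = 8. Work downward with a_k = (k+1)(k+2) a_{k+2} / ((k - 4)(k + 4)):
  a_2 = (3)(4)(8) / ((2 - 4)(2 + 4)) = 96/(-12) = -8
  a_0 = (1)(2)(-8) / ((0 - 4)(0 + 4)) = -16/(-16) = 1
Hence T_4(x) = 8 x^4 - 8 x^2 + 1.

T_4(x); series = 8 x^4 - 8 x^2 + 1


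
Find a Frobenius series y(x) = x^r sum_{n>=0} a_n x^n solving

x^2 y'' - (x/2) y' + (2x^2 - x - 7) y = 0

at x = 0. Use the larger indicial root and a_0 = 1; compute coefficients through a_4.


Write in Frobenius form y'' + (p(x)/x) y' + (q(x)/x^2) y = 0:
  p(x) = -1/2,  q(x) = 2x^2 - x - 7.
Indicial equation: r(r-1) + (-1/2) r + (-7) = 0 -> roots r_1 = 7/2, r_2 = -2.
Take r = r_1 = 7/2. Let y(x) = x^r sum_{n>=0} a_n x^n with a_0 = 1.
Substitute y = x^r sum a_n x^n and match x^{r+n}. The recurrence is
  D(n) a_n - 1 a_{n-1} + 2 a_{n-2} = 0,  where D(n) = (r+n)(r+n-1) + (-1/2)(r+n) + (-7).
  a_n = [1 a_{n-1} - 2 a_{n-2}] / D(n).
Since the indicial polynomial factors as (r - r_1)(r - r_2), D(n) = (r_1 + n - r_1)(r_1 + n - r_2) = n(n + 11/2).
Evaluating step by step (a_0 = 1):
  n = 1: D(1) = 1(1 + 11/2) = 13/2; numerator = 1(1) = 1; a_1 = (1)/(13/2) = 2/13
  n = 2: D(2) = 2(2 + 11/2) = 15; numerator = 1(2/13) - 2(1) = -24/13; a_2 = (-24/13)/(15) = -8/65
  n = 3: D(3) = 3(3 + 11/2) = 51/2; numerator = 1(-8/65) - 2(2/13) = -28/65; a_3 = (-28/65)/(51/2) = -56/3315
  n = 4: D(4) = 4(4 + 11/2) = 38; numerator = 1(-56/3315) - 2(-8/65) = 152/663; a_4 = (152/663)/(38) = 4/663

r = 7/2; a_0 = 1; a_1 = 2/13; a_2 = -8/65; a_3 = -56/3315; a_4 = 4/663


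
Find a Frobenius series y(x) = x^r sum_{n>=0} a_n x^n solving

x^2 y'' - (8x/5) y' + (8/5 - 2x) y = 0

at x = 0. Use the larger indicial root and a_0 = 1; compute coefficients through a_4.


Write in Frobenius form y'' + (p(x)/x) y' + (q(x)/x^2) y = 0:
  p(x) = -8/5,  q(x) = 8/5 - 2x.
Indicial equation: r(r-1) + (-8/5) r + (8/5) = 0 -> roots r_1 = 8/5, r_2 = 1.
Take r = r_1 = 8/5. Let y(x) = x^r sum_{n>=0} a_n x^n with a_0 = 1.
Substitute y = x^r sum a_n x^n and match x^{r+n}. The recurrence is
  D(n) a_n - 2 a_{n-1} = 0,  where D(n) = (r+n)(r+n-1) + (-8/5)(r+n) + (8/5).
  a_n = 2 / D(n) * a_{n-1}.
Since the indicial polynomial factors as (r - r_1)(r - r_2), D(n) = (r_1 + n - r_1)(r_1 + n - r_2) = n(n + 3/5).
Evaluating step by step (a_0 = 1):
  n = 1: D(1) = 1(1 + 3/5) = 8/5; numerator = 2(1) = 2; a_1 = (2)/(8/5) = 5/4
  n = 2: D(2) = 2(2 + 3/5) = 26/5; numerator = 2(5/4) = 5/2; a_2 = (5/2)/(26/5) = 25/52
  n = 3: D(3) = 3(3 + 3/5) = 54/5; numerator = 2(25/52) = 25/26; a_3 = (25/26)/(54/5) = 125/1404
  n = 4: D(4) = 4(4 + 3/5) = 92/5; numerator = 2(125/1404) = 125/702; a_4 = (125/702)/(92/5) = 625/64584

r = 8/5; a_0 = 1; a_1 = 5/4; a_2 = 25/52; a_3 = 125/1404; a_4 = 625/64584


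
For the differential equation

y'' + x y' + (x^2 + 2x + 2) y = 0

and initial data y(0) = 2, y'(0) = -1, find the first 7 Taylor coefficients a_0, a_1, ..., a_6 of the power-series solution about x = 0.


Ansatz: y(x) = sum_{n>=0} a_n x^n, so y'(x) = sum_{n>=1} n a_n x^(n-1) and y''(x) = sum_{n>=2} n(n-1) a_n x^(n-2).
Substitute into P(x) y'' + Q(x) y' + R(x) y = 0 with P(x) = 1, Q(x) = x, R(x) = x^2 + 2x + 2, and match powers of x.
Initial conditions: a_0 = 2, a_1 = -1.
Setting the coefficient of each power of x to zero and solving order by order (substituting the coefficients already found):
  x^0: 2 a_2 + 2 a_0 = 0  ->  2 a_2 = -2 a_0 = -4  ->  a_2 = -2
  x^1: 6 a_3 + 3 a_1 + 2 a_0 = 0  ->  6 a_3 = -3 a_1 - 2 a_0 = -1  ->  a_3 = -1/6
  x^2: 12 a_4 + 4 a_2 + 2 a_1 + a_0 = 0  ->  12 a_4 = -4 a_2 - 2 a_1 - a_0 = 8  ->  a_4 = 2/3
  x^3: 20 a_5 + 5 a_3 + 2 a_2 + a_1 = 0  ->  20 a_5 = -5 a_3 - 2 a_2 - a_1 = 35/6  ->  a_5 = 7/24
  x^4: 30 a_6 + 6 a_4 + 2 a_3 + a_2 = 0  ->  30 a_6 = -6 a_4 - 2 a_3 - a_2 = -5/3  ->  a_6 = -1/18
Truncated series: y(x) = 2 - x - 2 x^2 - (1/6) x^3 + (2/3) x^4 + (7/24) x^5 - (1/18) x^6 + O(x^7).

a_0 = 2; a_1 = -1; a_2 = -2; a_3 = -1/6; a_4 = 2/3; a_5 = 7/24; a_6 = -1/18


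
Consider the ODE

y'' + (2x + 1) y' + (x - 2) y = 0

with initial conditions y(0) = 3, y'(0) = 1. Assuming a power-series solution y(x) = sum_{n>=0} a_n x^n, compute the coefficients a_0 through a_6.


Ansatz: y(x) = sum_{n>=0} a_n x^n, so y'(x) = sum_{n>=1} n a_n x^(n-1) and y''(x) = sum_{n>=2} n(n-1) a_n x^(n-2).
Substitute into P(x) y'' + Q(x) y' + R(x) y = 0 with P(x) = 1, Q(x) = 2x + 1, R(x) = x - 2, and match powers of x.
Initial conditions: a_0 = 3, a_1 = 1.
Setting the coefficient of each power of x to zero and solving order by order (substituting the coefficients already found):
  x^0: 2 a_2 + a_1 - 2 a_0 = 0  ->  2 a_2 = -a_1 + 2 a_0 = 5  ->  a_2 = 5/2
  x^1: 6 a_3 + 2 a_2 + a_0 = 0  ->  6 a_3 = -2 a_2 - a_0 = -8  ->  a_3 = -4/3
  x^2: 12 a_4 + 3 a_3 + 2 a_2 + a_1 = 0  ->  12 a_4 = -3 a_3 - 2 a_2 - a_1 = -2  ->  a_4 = -1/6
  x^3: 20 a_5 + 4 a_4 + 4 a_3 + a_2 = 0  ->  20 a_5 = -4 a_4 - 4 a_3 - a_2 = 7/2  ->  a_5 = 7/40
  x^4: 30 a_6 + 5 a_5 + 6 a_4 + a_3 = 0  ->  30 a_6 = -5 a_5 - 6 a_4 - a_3 = 35/24  ->  a_6 = 7/144
Truncated series: y(x) = 3 + x + (5/2) x^2 - (4/3) x^3 - (1/6) x^4 + (7/40) x^5 + (7/144) x^6 + O(x^7).

a_0 = 3; a_1 = 1; a_2 = 5/2; a_3 = -4/3; a_4 = -1/6; a_5 = 7/40; a_6 = 7/144


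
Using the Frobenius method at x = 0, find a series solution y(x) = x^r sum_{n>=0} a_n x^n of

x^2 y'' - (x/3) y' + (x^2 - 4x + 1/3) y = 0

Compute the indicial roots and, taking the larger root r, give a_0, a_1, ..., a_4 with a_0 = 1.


Write in Frobenius form y'' + (p(x)/x) y' + (q(x)/x^2) y = 0:
  p(x) = -1/3,  q(x) = x^2 - 4x + 1/3.
Indicial equation: r(r-1) + (-1/3) r + (1/3) = 0 -> roots r_1 = 1, r_2 = 1/3.
Take r = r_1 = 1. Let y(x) = x^r sum_{n>=0} a_n x^n with a_0 = 1.
Substitute y = x^r sum a_n x^n and match x^{r+n}. The recurrence is
  D(n) a_n - 4 a_{n-1} + 1 a_{n-2} = 0,  where D(n) = (r+n)(r+n-1) + (-1/3)(r+n) + (1/3).
  a_n = [4 a_{n-1} - 1 a_{n-2}] / D(n).
Since the indicial polynomial factors as (r - r_1)(r - r_2), D(n) = (r_1 + n - r_1)(r_1 + n - r_2) = n(n + 2/3).
Evaluating step by step (a_0 = 1):
  n = 1: D(1) = 1(1 + 2/3) = 5/3; numerator = 4(1) = 4; a_1 = (4)/(5/3) = 12/5
  n = 2: D(2) = 2(2 + 2/3) = 16/3; numerator = 4(12/5) - 1(1) = 43/5; a_2 = (43/5)/(16/3) = 129/80
  n = 3: D(3) = 3(3 + 2/3) = 11; numerator = 4(129/80) - 1(12/5) = 81/20; a_3 = (81/20)/(11) = 81/220
  n = 4: D(4) = 4(4 + 2/3) = 56/3; numerator = 4(81/220) - 1(129/80) = -123/880; a_4 = (-123/880)/(56/3) = -369/49280

r = 1; a_0 = 1; a_1 = 12/5; a_2 = 129/80; a_3 = 81/220; a_4 = -369/49280


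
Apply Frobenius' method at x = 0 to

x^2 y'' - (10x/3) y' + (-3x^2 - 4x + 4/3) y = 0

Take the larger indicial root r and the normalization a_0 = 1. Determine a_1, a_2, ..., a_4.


Write in Frobenius form y'' + (p(x)/x) y' + (q(x)/x^2) y = 0:
  p(x) = -10/3,  q(x) = -3x^2 - 4x + 4/3.
Indicial equation: r(r-1) + (-10/3) r + (4/3) = 0 -> roots r_1 = 4, r_2 = 1/3.
Take r = r_1 = 4. Let y(x) = x^r sum_{n>=0} a_n x^n with a_0 = 1.
Substitute y = x^r sum a_n x^n and match x^{r+n}. The recurrence is
  D(n) a_n - 4 a_{n-1} - 3 a_{n-2} = 0,  where D(n) = (r+n)(r+n-1) + (-10/3)(r+n) + (4/3).
  a_n = [4 a_{n-1} + 3 a_{n-2}] / D(n).
Since the indicial polynomial factors as (r - r_1)(r - r_2), D(n) = (r_1 + n - r_1)(r_1 + n - r_2) = n(n + 11/3).
Evaluating step by step (a_0 = 1):
  n = 1: D(1) = 1(1 + 11/3) = 14/3; numerator = 4(1) = 4; a_1 = (4)/(14/3) = 6/7
  n = 2: D(2) = 2(2 + 11/3) = 34/3; numerator = 4(6/7) + 3(1) = 45/7; a_2 = (45/7)/(34/3) = 135/238
  n = 3: D(3) = 3(3 + 11/3) = 20; numerator = 4(135/238) + 3(6/7) = 576/119; a_3 = (576/119)/(20) = 144/595
  n = 4: D(4) = 4(4 + 11/3) = 92/3; numerator = 4(144/595) + 3(135/238) = 3177/1190; a_4 = (3177/1190)/(92/3) = 9531/109480

r = 4; a_0 = 1; a_1 = 6/7; a_2 = 135/238; a_3 = 144/595; a_4 = 9531/109480


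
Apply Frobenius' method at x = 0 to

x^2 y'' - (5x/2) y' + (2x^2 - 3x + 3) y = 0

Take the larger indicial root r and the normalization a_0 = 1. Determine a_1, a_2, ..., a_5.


Write in Frobenius form y'' + (p(x)/x) y' + (q(x)/x^2) y = 0:
  p(x) = -5/2,  q(x) = 2x^2 - 3x + 3.
Indicial equation: r(r-1) + (-5/2) r + (3) = 0 -> roots r_1 = 2, r_2 = 3/2.
Take r = r_1 = 2. Let y(x) = x^r sum_{n>=0} a_n x^n with a_0 = 1.
Substitute y = x^r sum a_n x^n and match x^{r+n}. The recurrence is
  D(n) a_n - 3 a_{n-1} + 2 a_{n-2} = 0,  where D(n) = (r+n)(r+n-1) + (-5/2)(r+n) + (3).
  a_n = [3 a_{n-1} - 2 a_{n-2}] / D(n).
Since the indicial polynomial factors as (r - r_1)(r - r_2), D(n) = (r_1 + n - r_1)(r_1 + n - r_2) = n(n + 1/2).
Evaluating step by step (a_0 = 1):
  n = 1: D(1) = 1(1 + 1/2) = 3/2; numerator = 3(1) = 3; a_1 = (3)/(3/2) = 2
  n = 2: D(2) = 2(2 + 1/2) = 5; numerator = 3(2) - 2(1) = 4; a_2 = (4)/(5) = 4/5
  n = 3: D(3) = 3(3 + 1/2) = 21/2; numerator = 3(4/5) - 2(2) = -8/5; a_3 = (-8/5)/(21/2) = -16/105
  n = 4: D(4) = 4(4 + 1/2) = 18; numerator = 3(-16/105) - 2(4/5) = -72/35; a_4 = (-72/35)/(18) = -4/35
  n = 5: D(5) = 5(5 + 1/2) = 55/2; numerator = 3(-4/35) - 2(-16/105) = -4/105; a_5 = (-4/105)/(55/2) = -8/5775

r = 2; a_0 = 1; a_1 = 2; a_2 = 4/5; a_3 = -16/105; a_4 = -4/35; a_5 = -8/5775


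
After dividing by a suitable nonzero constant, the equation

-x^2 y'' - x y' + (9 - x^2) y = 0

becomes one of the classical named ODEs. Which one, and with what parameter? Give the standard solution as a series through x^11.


All three coefficients share the factor -1; dividing through by -1 gives  x^2 y'' + x y' + (x^2 - 9) y = 0.
This matches the Bessel equation x^2 y'' + x y' + (x^2 - nu^2) y = 0 with nu^2 = 9, so nu = 3; the solution bounded at x = 0 is J_3(x).
Frobenius at x = 0: indicial roots ±nu; for r = nu the recurrence k(k + 2nu) c_k = -c_{k-2} gives the standard series J_nu(x) = sum_{k>=0} (-1)^k / (k! (k+nu)!) (x/2)^(2k+nu). Evaluate the first 5 terms:
  k = 0: (-1)^0 / (0! * 3! * 2^3) x^3 = 1/(1*6*8) x^3 = (1/48) x^3
  k = 1: (-1)^1 / (1! * 4! * 2^5) x^5 = -1/(1*24*32) x^5 = (-1/768) x^5
  k = 2: (-1)^2 / (2! * 5! * 2^7) x^7 = 1/(2*120*128) x^7 = (1/30720) x^7
  k = 3: (-1)^3 / (3! * 6! * 2^9) x^9 = -1/(6*720*512) x^9 = (-1/2211840) x^9
  k = 4: (-1)^4 / (4! * 7! * 2^11) x^11 = 1/(24*5040*2048) x^11 = (1/247726080) x^11
Hence J_3(x) = x^11/247726080 - x^9/2211840 + x^7/30720 - x^5/768 + x^3/48 + ....

J_3(x); series = x^11/247726080 - x^9/2211840 + x^7/30720 - x^5/768 + x^3/48


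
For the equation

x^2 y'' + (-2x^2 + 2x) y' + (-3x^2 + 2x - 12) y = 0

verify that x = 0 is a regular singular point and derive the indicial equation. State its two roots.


Divide by x^2 to reach normal form y'' + P_1(x) y' + P_2(x) y = 0 with P_1(x) = -2 + 2/x and P_2(x) = -3 + 2/x - 12/x^2.
x = 0 is a singular point because the y'-coefficient -2 + 2/x has a pole at x = 0 and the y-coefficient -3 + 2/x - 12/x^2 has a pole at x = 0.
It is a regular singular point because x P_1(x) = p(x) = 2 - 2x and x^2 P_2(x) = q(x) = -3x^2 + 2x - 12 are polynomials, hence analytic at x = 0.
p(0) = 2,  q(0) = -12.
Indicial equation: r(r-1) + p(0) r + q(0) = 0, i.e. r^2 + (p(0) - 1) r + q(0) = 0, i.e. r^2 + 1 r - 12 = 0.
Discriminant: (1)^2 - 4(-12) = 49, so r = (-1 ± 7)/2.
Solving: r_1 = 3, r_2 = -4.

indicial: r^2 + 1 r - 12 = 0; roots r_1 = 3, r_2 = -4


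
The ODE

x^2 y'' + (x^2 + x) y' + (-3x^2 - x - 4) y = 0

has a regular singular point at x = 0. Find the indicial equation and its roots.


Divide by x^2 to reach normal form y'' + P_1(x) y' + P_2(x) y = 0 with P_1(x) = 1 + 1/x and P_2(x) = -3 - 1/x - 4/x^2.
x = 0 is a singular point because the y'-coefficient 1 + 1/x has a pole at x = 0 and the y-coefficient -3 - 1/x - 4/x^2 has a pole at x = 0.
It is a regular singular point because x P_1(x) = p(x) = x + 1 and x^2 P_2(x) = q(x) = -3x^2 - x - 4 are polynomials, hence analytic at x = 0.
p(0) = 1,  q(0) = -4.
Indicial equation: r(r-1) + p(0) r + q(0) = 0, i.e. r^2 + (p(0) - 1) r + q(0) = 0, i.e. r^2 - 4 = 0.
Discriminant: (0)^2 - 4(-4) = 16, so r = (0 ± 4)/2.
Solving: r_1 = 2, r_2 = -2.

indicial: r^2 - 4 = 0; roots r_1 = 2, r_2 = -2


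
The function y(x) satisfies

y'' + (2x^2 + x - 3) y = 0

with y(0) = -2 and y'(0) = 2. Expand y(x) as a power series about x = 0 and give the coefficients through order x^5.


Ansatz: y(x) = sum_{n>=0} a_n x^n, so y'(x) = sum_{n>=1} n a_n x^(n-1) and y''(x) = sum_{n>=2} n(n-1) a_n x^(n-2).
Substitute into P(x) y'' + Q(x) y' + R(x) y = 0 with P(x) = 1, Q(x) = 0, R(x) = 2x^2 + x - 3, and match powers of x.
Initial conditions: a_0 = -2, a_1 = 2.
Setting the coefficient of each power of x to zero and solving order by order (substituting the coefficients already found):
  x^0: 2 a_2 - 3 a_0 = 0  ->  2 a_2 = 3 a_0 = -6  ->  a_2 = -3
  x^1: 6 a_3 - 3 a_1 + a_0 = 0  ->  6 a_3 = 3 a_1 - a_0 = 8  ->  a_3 = 4/3
  x^2: 12 a_4 - 3 a_2 + a_1 + 2 a_0 = 0  ->  12 a_4 = 3 a_2 - a_1 - 2 a_0 = -7  ->  a_4 = -7/12
  x^3: 20 a_5 - 3 a_3 + a_2 + 2 a_1 = 0  ->  20 a_5 = 3 a_3 - a_2 - 2 a_1 = 3  ->  a_5 = 3/20
Truncated series: y(x) = -2 + 2 x - 3 x^2 + (4/3) x^3 - (7/12) x^4 + (3/20) x^5 + O(x^6).

a_0 = -2; a_1 = 2; a_2 = -3; a_3 = 4/3; a_4 = -7/12; a_5 = 3/20


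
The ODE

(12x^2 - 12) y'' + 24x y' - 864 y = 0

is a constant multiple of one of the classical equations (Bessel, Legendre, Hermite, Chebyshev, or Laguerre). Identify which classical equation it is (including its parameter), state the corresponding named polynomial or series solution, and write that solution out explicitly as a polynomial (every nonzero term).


All three coefficients share the factor -12; dividing through by -12 gives  (1 - x^2) y'' - 2x y' + 72 y = 0.
This matches the Legendre equation (1 - x^2) y'' - 2x y' + n(n+1) y = 0 (note the -2x y' term) with n(n+1) = 72, so n = 8; the polynomial solution is P_8(x).
With y = sum_k a_k x^k, matching x^k gives (k+2)(k+1) a_{k+2} = [k(k+1) - n(n+1)] a_k = (k - 8)(k + 9) a_k. The right side vanishes at k = 8, so the series with the parity of 8 terminates at degree 8.
Standard normalization (P_n(1) = 1): leading coefficient (2n)!/(2^n (n!)^2) = 20922789888000/(256*1625702400) = 6435/128, so a_8 = 6435/128. Work downward with a_k = (k+1)(k+2) a_{k+2} / ((k - 8)(k + 9)):
  a_6 = (7)(8)(6435/128) / ((6 - 8)(6 + 9)) = (45045/16)/(-30) = -3003/32
  a_4 = (5)(6)(-3003/32) / ((4 - 8)(4 + 9)) = (-45045/16)/(-52) = 3465/64
  a_2 = (3)(4)(3465/64) / ((2 - 8)(2 + 9)) = (10395/16)/(-66) = -315/32
  a_0 = (1)(2)(-315/32) / ((0 - 8)(0 + 9)) = (-315/16)/(-72) = 35/128
Hence P_8(x) = 6435 x^8/128 - 3003 x^6/32 + 3465 x^4/64 - 315 x^2/32 + 35/128.

P_8(x); series = 6435 x^8/128 - 3003 x^6/32 + 3465 x^4/64 - 315 x^2/32 + 35/128


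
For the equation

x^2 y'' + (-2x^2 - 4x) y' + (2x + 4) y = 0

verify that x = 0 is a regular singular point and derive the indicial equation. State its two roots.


Divide by x^2 to reach normal form y'' + P_1(x) y' + P_2(x) y = 0 with P_1(x) = -2 - 4/x and P_2(x) = 2/x + 4/x^2.
x = 0 is a singular point because the y'-coefficient -2 - 4/x has a pole at x = 0 and the y-coefficient 2/x + 4/x^2 has a pole at x = 0.
It is a regular singular point because x P_1(x) = p(x) = -2x - 4 and x^2 P_2(x) = q(x) = 2x + 4 are polynomials, hence analytic at x = 0.
p(0) = -4,  q(0) = 4.
Indicial equation: r(r-1) + p(0) r + q(0) = 0, i.e. r^2 + (p(0) - 1) r + q(0) = 0, i.e. r^2 - 5 r + 4 = 0.
Discriminant: (-5)^2 - 4(4) = 9, so r = (5 ± 3)/2.
Solving: r_1 = 4, r_2 = 1.

indicial: r^2 - 5 r + 4 = 0; roots r_1 = 4, r_2 = 1


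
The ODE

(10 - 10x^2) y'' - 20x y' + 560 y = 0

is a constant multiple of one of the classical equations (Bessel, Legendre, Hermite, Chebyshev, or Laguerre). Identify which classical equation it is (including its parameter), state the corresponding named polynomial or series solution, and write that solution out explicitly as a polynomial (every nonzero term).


All three coefficients share the factor 10; dividing through by 10 gives  (1 - x^2) y'' - 2x y' + 56 y = 0.
This matches the Legendre equation (1 - x^2) y'' - 2x y' + n(n+1) y = 0 (note the -2x y' term) with n(n+1) = 56, so n = 7; the polynomial solution is P_7(x).
With y = sum_k a_k x^k, matching x^k gives (k+2)(k+1) a_{k+2} = [k(k+1) - n(n+1)] a_k = (k - 7)(k + 8) a_k. The right side vanishes at k = 7, so the series with the parity of 7 terminates at degree 7.
Standard normalization (P_n(1) = 1): leading coefficient (2n)!/(2^n (n!)^2) = 87178291200/(128*25401600) = 429/16, so a_7 = 429/16. Work downward with a_k = (k+1)(k+2) a_{k+2} / ((k - 7)(k + 8)):
  a_5 = (6)(7)(429/16) / ((5 - 7)(5 + 8)) = (9009/8)/(-26) = -693/16
  a_3 = (4)(5)(-693/16) / ((3 - 7)(3 + 8)) = (-3465/4)/(-44) = 315/16
  a_1 = (2)(3)(315/16) / ((1 - 7)(1 + 8)) = (945/8)/(-54) = -35/16
Hence P_7(x) = 429 x^7/16 - 693 x^5/16 + 315 x^3/16 - 35 x/16.

P_7(x); series = 429 x^7/16 - 693 x^5/16 + 315 x^3/16 - 35 x/16


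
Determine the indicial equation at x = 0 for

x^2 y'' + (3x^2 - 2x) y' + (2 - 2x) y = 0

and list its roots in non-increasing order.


Divide by x^2 to reach normal form y'' + P_1(x) y' + P_2(x) y = 0 with P_1(x) = 3 - 2/x and P_2(x) = -2/x + 2/x^2.
x = 0 is a singular point because the y'-coefficient 3 - 2/x has a pole at x = 0 and the y-coefficient -2/x + 2/x^2 has a pole at x = 0.
It is a regular singular point because x P_1(x) = p(x) = 3x - 2 and x^2 P_2(x) = q(x) = 2 - 2x are polynomials, hence analytic at x = 0.
p(0) = -2,  q(0) = 2.
Indicial equation: r(r-1) + p(0) r + q(0) = 0, i.e. r^2 + (p(0) - 1) r + q(0) = 0, i.e. r^2 - 3 r + 2 = 0.
Discriminant: (-3)^2 - 4(2) = 1, so r = (3 ± 1)/2.
Solving: r_1 = 2, r_2 = 1.

indicial: r^2 - 3 r + 2 = 0; roots r_1 = 2, r_2 = 1


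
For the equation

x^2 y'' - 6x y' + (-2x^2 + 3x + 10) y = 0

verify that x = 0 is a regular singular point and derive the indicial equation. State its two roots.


Divide by x^2 to reach normal form y'' + P_1(x) y' + P_2(x) y = 0 with P_1(x) = -6/x and P_2(x) = -2 + 3/x + 10/x^2.
x = 0 is a singular point because the y'-coefficient -6/x has a pole at x = 0 and the y-coefficient -2 + 3/x + 10/x^2 has a pole at x = 0.
It is a regular singular point because x P_1(x) = p(x) = -6 and x^2 P_2(x) = q(x) = -2x^2 + 3x + 10 are polynomials, hence analytic at x = 0.
p(0) = -6,  q(0) = 10.
Indicial equation: r(r-1) + p(0) r + q(0) = 0, i.e. r^2 + (p(0) - 1) r + q(0) = 0, i.e. r^2 - 7 r + 10 = 0.
Discriminant: (-7)^2 - 4(10) = 9, so r = (7 ± 3)/2.
Solving: r_1 = 5, r_2 = 2.

indicial: r^2 - 7 r + 10 = 0; roots r_1 = 5, r_2 = 2


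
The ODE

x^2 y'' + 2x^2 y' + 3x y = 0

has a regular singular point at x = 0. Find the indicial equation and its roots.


Divide by x^2 to reach normal form y'' + P_1(x) y' + P_2(x) y = 0 with P_1(x) = 2 and P_2(x) = 3/x.
x = 0 is a singular point because the y-coefficient 3/x has a pole at x = 0.
It is a regular singular point because x P_1(x) = p(x) = 2x and x^2 P_2(x) = q(x) = 3x are polynomials, hence analytic at x = 0.
p(0) = 0,  q(0) = 0.
Indicial equation: r(r-1) + p(0) r + q(0) = 0, i.e. r^2 + (p(0) - 1) r + q(0) = 0, i.e. r^2 - 1 r = 0.
Discriminant: (-1)^2 - 4(0) = 1, so r = (1 ± 1)/2.
Solving: r_1 = 1, r_2 = 0.

indicial: r^2 - 1 r = 0; roots r_1 = 1, r_2 = 0


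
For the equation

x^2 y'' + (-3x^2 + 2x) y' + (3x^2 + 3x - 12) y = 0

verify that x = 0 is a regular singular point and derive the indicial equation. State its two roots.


Divide by x^2 to reach normal form y'' + P_1(x) y' + P_2(x) y = 0 with P_1(x) = -3 + 2/x and P_2(x) = 3 + 3/x - 12/x^2.
x = 0 is a singular point because the y'-coefficient -3 + 2/x has a pole at x = 0 and the y-coefficient 3 + 3/x - 12/x^2 has a pole at x = 0.
It is a regular singular point because x P_1(x) = p(x) = 2 - 3x and x^2 P_2(x) = q(x) = 3x^2 + 3x - 12 are polynomials, hence analytic at x = 0.
p(0) = 2,  q(0) = -12.
Indicial equation: r(r-1) + p(0) r + q(0) = 0, i.e. r^2 + (p(0) - 1) r + q(0) = 0, i.e. r^2 + 1 r - 12 = 0.
Discriminant: (1)^2 - 4(-12) = 49, so r = (-1 ± 7)/2.
Solving: r_1 = 3, r_2 = -4.

indicial: r^2 + 1 r - 12 = 0; roots r_1 = 3, r_2 = -4


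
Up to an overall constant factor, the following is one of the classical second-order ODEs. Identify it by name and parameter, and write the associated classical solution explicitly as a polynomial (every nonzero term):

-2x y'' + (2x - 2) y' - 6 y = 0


All three coefficients share the factor -2; dividing through by -2 gives  x y'' + (1 - x) y' + 3 y = 0.
This matches the Laguerre equation x y'' + (1 - x) y' + n y = 0 with n = 3; the polynomial solution is L_3(x).
With y = sum_k a_k x^k, matching x^k gives (k+1)k a_{k+1} + (k+1) a_{k+1} - k a_k + n a_k = 0, i.e. (k+1)^2 a_{k+1} = (k - n) a_k = (k - 3) a_k. The right side vanishes at k = 3, so the series terminates at degree 3.
Standard normalization L_n(0) = 1 gives a_0 = 1. Work upward with a_{k+1} = (k - 3) a_k / (k+1)^2:
  a_1 = (0 - 3)(1) / 1^2 = -3/1 = -3
  a_2 = (1 - 3)(-3) / 2^2 = 6/4 = 3/2
  a_3 = (2 - 3)(3/2) / 3^2 = (-3/2)/9 = -1/6
Hence L_3(x) = -x^3/6 + 3 x^2/2 - 3 x + 1.

L_3(x); series = -x^3/6 + 3 x^2/2 - 3 x + 1


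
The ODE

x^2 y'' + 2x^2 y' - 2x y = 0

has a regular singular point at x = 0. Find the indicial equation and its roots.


Divide by x^2 to reach normal form y'' + P_1(x) y' + P_2(x) y = 0 with P_1(x) = 2 and P_2(x) = -2/x.
x = 0 is a singular point because the y-coefficient -2/x has a pole at x = 0.
It is a regular singular point because x P_1(x) = p(x) = 2x and x^2 P_2(x) = q(x) = -2x are polynomials, hence analytic at x = 0.
p(0) = 0,  q(0) = 0.
Indicial equation: r(r-1) + p(0) r + q(0) = 0, i.e. r^2 + (p(0) - 1) r + q(0) = 0, i.e. r^2 - 1 r = 0.
Discriminant: (-1)^2 - 4(0) = 1, so r = (1 ± 1)/2.
Solving: r_1 = 1, r_2 = 0.

indicial: r^2 - 1 r = 0; roots r_1 = 1, r_2 = 0


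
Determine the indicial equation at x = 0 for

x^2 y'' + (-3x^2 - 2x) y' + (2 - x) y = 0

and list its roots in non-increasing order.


Divide by x^2 to reach normal form y'' + P_1(x) y' + P_2(x) y = 0 with P_1(x) = -3 - 2/x and P_2(x) = -1/x + 2/x^2.
x = 0 is a singular point because the y'-coefficient -3 - 2/x has a pole at x = 0 and the y-coefficient -1/x + 2/x^2 has a pole at x = 0.
It is a regular singular point because x P_1(x) = p(x) = -3x - 2 and x^2 P_2(x) = q(x) = 2 - x are polynomials, hence analytic at x = 0.
p(0) = -2,  q(0) = 2.
Indicial equation: r(r-1) + p(0) r + q(0) = 0, i.e. r^2 + (p(0) - 1) r + q(0) = 0, i.e. r^2 - 3 r + 2 = 0.
Discriminant: (-3)^2 - 4(2) = 1, so r = (3 ± 1)/2.
Solving: r_1 = 2, r_2 = 1.

indicial: r^2 - 3 r + 2 = 0; roots r_1 = 2, r_2 = 1


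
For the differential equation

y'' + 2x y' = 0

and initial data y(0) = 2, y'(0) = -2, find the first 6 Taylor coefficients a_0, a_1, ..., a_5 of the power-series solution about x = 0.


Ansatz: y(x) = sum_{n>=0} a_n x^n, so y'(x) = sum_{n>=1} n a_n x^(n-1) and y''(x) = sum_{n>=2} n(n-1) a_n x^(n-2).
Substitute into P(x) y'' + Q(x) y' + R(x) y = 0 with P(x) = 1, Q(x) = 2x, R(x) = 0, and match powers of x.
Initial conditions: a_0 = 2, a_1 = -2.
Setting the coefficient of each power of x to zero and solving order by order (substituting the coefficients already found):
  x^0: 2 a_2 = 0  ->  a_2 = 0
  x^1: 6 a_3 + 2 a_1 = 0  ->  6 a_3 = -2 a_1 = 4  ->  a_3 = 2/3
  x^2: 12 a_4 + 4 a_2 = 0  ->  12 a_4 = -4 a_2 = 0  ->  a_4 = 0
  x^3: 20 a_5 + 6 a_3 = 0  ->  20 a_5 = -6 a_3 = -4  ->  a_5 = -1/5
Truncated series: y(x) = 2 - 2 x + (2/3) x^3 - (1/5) x^5 + O(x^6).

a_0 = 2; a_1 = -2; a_2 = 0; a_3 = 2/3; a_4 = 0; a_5 = -1/5


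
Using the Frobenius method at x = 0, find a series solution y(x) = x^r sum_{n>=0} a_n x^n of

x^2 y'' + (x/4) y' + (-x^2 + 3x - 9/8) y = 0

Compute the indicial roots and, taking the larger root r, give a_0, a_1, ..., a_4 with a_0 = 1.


Write in Frobenius form y'' + (p(x)/x) y' + (q(x)/x^2) y = 0:
  p(x) = 1/4,  q(x) = -x^2 + 3x - 9/8.
Indicial equation: r(r-1) + (1/4) r + (-9/8) = 0 -> roots r_1 = 3/2, r_2 = -3/4.
Take r = r_1 = 3/2. Let y(x) = x^r sum_{n>=0} a_n x^n with a_0 = 1.
Substitute y = x^r sum a_n x^n and match x^{r+n}. The recurrence is
  D(n) a_n + 3 a_{n-1} - 1 a_{n-2} = 0,  where D(n) = (r+n)(r+n-1) + (1/4)(r+n) + (-9/8).
  a_n = [-3 a_{n-1} + 1 a_{n-2}] / D(n).
Since the indicial polynomial factors as (r - r_1)(r - r_2), D(n) = (r_1 + n - r_1)(r_1 + n - r_2) = n(n + 9/4).
Evaluating step by step (a_0 = 1):
  n = 1: D(1) = 1(1 + 9/4) = 13/4; numerator = -3(1) = -3; a_1 = (-3)/(13/4) = -12/13
  n = 2: D(2) = 2(2 + 9/4) = 17/2; numerator = -3(-12/13) + 1(1) = 49/13; a_2 = (49/13)/(17/2) = 98/221
  n = 3: D(3) = 3(3 + 9/4) = 63/4; numerator = -3(98/221) + 1(-12/13) = -498/221; a_3 = (-498/221)/(63/4) = -664/4641
  n = 4: D(4) = 4(4 + 9/4) = 25; numerator = -3(-664/4641) + 1(98/221) = 1350/1547; a_4 = (1350/1547)/(25) = 54/1547

r = 3/2; a_0 = 1; a_1 = -12/13; a_2 = 98/221; a_3 = -664/4641; a_4 = 54/1547


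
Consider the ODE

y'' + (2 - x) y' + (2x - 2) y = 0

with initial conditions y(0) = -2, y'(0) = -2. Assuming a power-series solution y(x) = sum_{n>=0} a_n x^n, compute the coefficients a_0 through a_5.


Ansatz: y(x) = sum_{n>=0} a_n x^n, so y'(x) = sum_{n>=1} n a_n x^(n-1) and y''(x) = sum_{n>=2} n(n-1) a_n x^(n-2).
Substitute into P(x) y'' + Q(x) y' + R(x) y = 0 with P(x) = 1, Q(x) = 2 - x, R(x) = 2x - 2, and match powers of x.
Initial conditions: a_0 = -2, a_1 = -2.
Setting the coefficient of each power of x to zero and solving order by order (substituting the coefficients already found):
  x^0: 2 a_2 + 2 a_1 - 2 a_0 = 0  ->  2 a_2 = -2 a_1 + 2 a_0 = 0  ->  a_2 = 0
  x^1: 6 a_3 + 4 a_2 - 3 a_1 + 2 a_0 = 0  ->  6 a_3 = -4 a_2 + 3 a_1 - 2 a_0 = -2  ->  a_3 = -1/3
  x^2: 12 a_4 + 6 a_3 - 4 a_2 + 2 a_1 = 0  ->  12 a_4 = -6 a_3 + 4 a_2 - 2 a_1 = 6  ->  a_4 = 1/2
  x^3: 20 a_5 + 8 a_4 - 5 a_3 + 2 a_2 = 0  ->  20 a_5 = -8 a_4 + 5 a_3 - 2 a_2 = -17/3  ->  a_5 = -17/60
Truncated series: y(x) = -2 - 2 x - (1/3) x^3 + (1/2) x^4 - (17/60) x^5 + O(x^6).

a_0 = -2; a_1 = -2; a_2 = 0; a_3 = -1/3; a_4 = 1/2; a_5 = -17/60


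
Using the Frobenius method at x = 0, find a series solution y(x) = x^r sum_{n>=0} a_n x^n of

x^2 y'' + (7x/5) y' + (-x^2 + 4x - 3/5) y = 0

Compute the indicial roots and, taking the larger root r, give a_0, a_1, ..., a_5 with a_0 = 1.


Write in Frobenius form y'' + (p(x)/x) y' + (q(x)/x^2) y = 0:
  p(x) = 7/5,  q(x) = -x^2 + 4x - 3/5.
Indicial equation: r(r-1) + (7/5) r + (-3/5) = 0 -> roots r_1 = 3/5, r_2 = -1.
Take r = r_1 = 3/5. Let y(x) = x^r sum_{n>=0} a_n x^n with a_0 = 1.
Substitute y = x^r sum a_n x^n and match x^{r+n}. The recurrence is
  D(n) a_n + 4 a_{n-1} - 1 a_{n-2} = 0,  where D(n) = (r+n)(r+n-1) + (7/5)(r+n) + (-3/5).
  a_n = [-4 a_{n-1} + 1 a_{n-2}] / D(n).
Since the indicial polynomial factors as (r - r_1)(r - r_2), D(n) = (r_1 + n - r_1)(r_1 + n - r_2) = n(n + 8/5).
Evaluating step by step (a_0 = 1):
  n = 1: D(1) = 1(1 + 8/5) = 13/5; numerator = -4(1) = -4; a_1 = (-4)/(13/5) = -20/13
  n = 2: D(2) = 2(2 + 8/5) = 36/5; numerator = -4(-20/13) + 1(1) = 93/13; a_2 = (93/13)/(36/5) = 155/156
  n = 3: D(3) = 3(3 + 8/5) = 69/5; numerator = -4(155/156) + 1(-20/13) = -215/39; a_3 = (-215/39)/(69/5) = -1075/2691
  n = 4: D(4) = 4(4 + 8/5) = 112/5; numerator = -4(-1075/2691) + 1(155/156) = 27895/10764; a_4 = (27895/10764)/(112/5) = 19925/172224
  n = 5: D(5) = 5(5 + 8/5) = 33; numerator = -4(19925/172224) + 1(-1075/2691) = -4125/4784; a_5 = (-4125/4784)/(33) = -125/4784

r = 3/5; a_0 = 1; a_1 = -20/13; a_2 = 155/156; a_3 = -1075/2691; a_4 = 19925/172224; a_5 = -125/4784


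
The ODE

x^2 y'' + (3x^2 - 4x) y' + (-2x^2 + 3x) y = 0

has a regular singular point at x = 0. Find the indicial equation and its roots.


Divide by x^2 to reach normal form y'' + P_1(x) y' + P_2(x) y = 0 with P_1(x) = 3 - 4/x and P_2(x) = -2 + 3/x.
x = 0 is a singular point because the y'-coefficient 3 - 4/x has a pole at x = 0 and the y-coefficient -2 + 3/x has a pole at x = 0.
It is a regular singular point because x P_1(x) = p(x) = 3x - 4 and x^2 P_2(x) = q(x) = -2x^2 + 3x are polynomials, hence analytic at x = 0.
p(0) = -4,  q(0) = 0.
Indicial equation: r(r-1) + p(0) r + q(0) = 0, i.e. r^2 + (p(0) - 1) r + q(0) = 0, i.e. r^2 - 5 r = 0.
Discriminant: (-5)^2 - 4(0) = 25, so r = (5 ± 5)/2.
Solving: r_1 = 5, r_2 = 0.

indicial: r^2 - 5 r = 0; roots r_1 = 5, r_2 = 0


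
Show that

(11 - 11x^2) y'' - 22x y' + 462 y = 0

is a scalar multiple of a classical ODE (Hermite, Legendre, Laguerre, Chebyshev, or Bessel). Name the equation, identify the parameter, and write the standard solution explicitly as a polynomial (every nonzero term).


All three coefficients share the factor 11; dividing through by 11 gives  (1 - x^2) y'' - 2x y' + 42 y = 0.
This matches the Legendre equation (1 - x^2) y'' - 2x y' + n(n+1) y = 0 (note the -2x y' term) with n(n+1) = 42, so n = 6; the polynomial solution is P_6(x).
With y = sum_k a_k x^k, matching x^k gives (k+2)(k+1) a_{k+2} = [k(k+1) - n(n+1)] a_k = (k - 6)(k + 7) a_k. The right side vanishes at k = 6, so the series with the parity of 6 terminates at degree 6.
Standard normalization (P_n(1) = 1): leading coefficient (2n)!/(2^n (n!)^2) = 479001600/(64*518400) = 231/16, so a_6 = 231/16. Work downward with a_k = (k+1)(k+2) a_{k+2} / ((k - 6)(k + 7)):
  a_4 = (5)(6)(231/16) / ((4 - 6)(4 + 7)) = (3465/8)/(-22) = -315/16
  a_2 = (3)(4)(-315/16) / ((2 - 6)(2 + 7)) = (-945/4)/(-36) = 105/16
  a_0 = (1)(2)(105/16) / ((0 - 6)(0 + 7)) = (105/8)/(-42) = -5/16
Hence P_6(x) = 231 x^6/16 - 315 x^4/16 + 105 x^2/16 - 5/16.

P_6(x); series = 231 x^6/16 - 315 x^4/16 + 105 x^2/16 - 5/16


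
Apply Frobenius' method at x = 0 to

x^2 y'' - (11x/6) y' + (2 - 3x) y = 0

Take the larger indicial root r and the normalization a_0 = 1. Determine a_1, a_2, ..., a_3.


Write in Frobenius form y'' + (p(x)/x) y' + (q(x)/x^2) y = 0:
  p(x) = -11/6,  q(x) = 2 - 3x.
Indicial equation: r(r-1) + (-11/6) r + (2) = 0 -> roots r_1 = 3/2, r_2 = 4/3.
Take r = r_1 = 3/2. Let y(x) = x^r sum_{n>=0} a_n x^n with a_0 = 1.
Substitute y = x^r sum a_n x^n and match x^{r+n}. The recurrence is
  D(n) a_n - 3 a_{n-1} = 0,  where D(n) = (r+n)(r+n-1) + (-11/6)(r+n) + (2).
  a_n = 3 / D(n) * a_{n-1}.
Since the indicial polynomial factors as (r - r_1)(r - r_2), D(n) = (r_1 + n - r_1)(r_1 + n - r_2) = n(n + 1/6).
Evaluating step by step (a_0 = 1):
  n = 1: D(1) = 1(1 + 1/6) = 7/6; numerator = 3(1) = 3; a_1 = (3)/(7/6) = 18/7
  n = 2: D(2) = 2(2 + 1/6) = 13/3; numerator = 3(18/7) = 54/7; a_2 = (54/7)/(13/3) = 162/91
  n = 3: D(3) = 3(3 + 1/6) = 19/2; numerator = 3(162/91) = 486/91; a_3 = (486/91)/(19/2) = 972/1729

r = 3/2; a_0 = 1; a_1 = 18/7; a_2 = 162/91; a_3 = 972/1729


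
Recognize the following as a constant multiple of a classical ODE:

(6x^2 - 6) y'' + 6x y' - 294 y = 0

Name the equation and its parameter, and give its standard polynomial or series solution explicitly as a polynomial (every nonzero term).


All three coefficients share the factor -6; dividing through by -6 gives  (1 - x^2) y'' - x y' + 49 y = 0.
This matches the Chebyshev equation (1 - x^2) y'' - x y' + n^2 y = 0 (note the -x y' term, not -2x y') with n^2 = 49, so n = 7; the polynomial solution is T_7(x).
With y = sum_k a_k x^k, matching x^k gives (k+2)(k+1) a_{k+2} = (k^2 - n^2) a_k = (k - 7)(k + 7) a_k. The right side vanishes at k = 7, so the series with the parity of 7 terminates at degree 7.
Standard normalization: leading coefficient of T_n is 2^(n-1), so a_7 = 2^6 = 64. Work downward with a_k = (k+1)(k+2) a_{k+2} / ((k - 7)(k + 7)):
  a_5 = (6)(7)(64) / ((5 - 7)(5 + 7)) = 2688/(-24) = -112
  a_3 = (4)(5)(-112) / ((3 - 7)(3 + 7)) = -2240/(-40) = 56
  a_1 = (2)(3)(56) / ((1 - 7)(1 + 7)) = 336/(-48) = -7
Hence T_7(x) = 64 x^7 - 112 x^5 + 56 x^3 - 7 x.

T_7(x); series = 64 x^7 - 112 x^5 + 56 x^3 - 7 x


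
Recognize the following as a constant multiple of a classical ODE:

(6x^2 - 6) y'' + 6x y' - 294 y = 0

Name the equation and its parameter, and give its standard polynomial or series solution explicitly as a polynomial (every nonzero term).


All three coefficients share the factor -6; dividing through by -6 gives  (1 - x^2) y'' - x y' + 49 y = 0.
This matches the Chebyshev equation (1 - x^2) y'' - x y' + n^2 y = 0 (note the -x y' term, not -2x y') with n^2 = 49, so n = 7; the polynomial solution is T_7(x).
With y = sum_k a_k x^k, matching x^k gives (k+2)(k+1) a_{k+2} = (k^2 - n^2) a_k = (k - 7)(k + 7) a_k. The right side vanishes at k = 7, so the series with the parity of 7 terminates at degree 7.
Standard normalization: leading coefficient of T_n is 2^(n-1), so a_7 = 2^6 = 64. Work downward with a_k = (k+1)(k+2) a_{k+2} / ((k - 7)(k + 7)):
  a_5 = (6)(7)(64) / ((5 - 7)(5 + 7)) = 2688/(-24) = -112
  a_3 = (4)(5)(-112) / ((3 - 7)(3 + 7)) = -2240/(-40) = 56
  a_1 = (2)(3)(56) / ((1 - 7)(1 + 7)) = 336/(-48) = -7
Hence T_7(x) = 64 x^7 - 112 x^5 + 56 x^3 - 7 x.

T_7(x); series = 64 x^7 - 112 x^5 + 56 x^3 - 7 x


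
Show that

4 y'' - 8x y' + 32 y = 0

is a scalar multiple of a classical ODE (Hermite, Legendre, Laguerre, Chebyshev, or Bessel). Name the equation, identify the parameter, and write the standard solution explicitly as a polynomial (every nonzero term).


All three coefficients share the factor 4; dividing through by 4 gives  y'' - 2x y' + 8 y = 0.
This matches the Hermite equation y'' - 2x y' + 2n y = 0 with 2n = 8, so n = 4; the polynomial solution is H_4(x).
With y = sum_k a_k x^k, matching x^k gives (k+2)(k+1) a_{k+2} = 2(k - n) a_k = 2(k - 4) a_k. The right side vanishes at k = 4, so the series with the parity of 4 terminates at degree 4.
Standard normalization: leading coefficient of H_n is 2^n, so a_4 = 2^4 = 16. Work downward with a_k = (k+1)(k+2) a_{k+2} / (2(k - n)):
  a_2 = (3)(4)(16) / (2(2 - 4)) = 192/(-4) = -48
  a_0 = (1)(2)(-48) / (2(0 - 4)) = -96/(-8) = 12
Hence H_4(x) = 16 x^4 - 48 x^2 + 12.

H_4(x); series = 16 x^4 - 48 x^2 + 12


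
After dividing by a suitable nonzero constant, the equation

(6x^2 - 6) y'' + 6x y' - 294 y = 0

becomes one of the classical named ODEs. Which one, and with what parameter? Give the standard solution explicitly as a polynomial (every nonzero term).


All three coefficients share the factor -6; dividing through by -6 gives  (1 - x^2) y'' - x y' + 49 y = 0.
This matches the Chebyshev equation (1 - x^2) y'' - x y' + n^2 y = 0 (note the -x y' term, not -2x y') with n^2 = 49, so n = 7; the polynomial solution is T_7(x).
With y = sum_k a_k x^k, matching x^k gives (k+2)(k+1) a_{k+2} = (k^2 - n^2) a_k = (k - 7)(k + 7) a_k. The right side vanishes at k = 7, so the series with the parity of 7 terminates at degree 7.
Standard normalization: leading coefficient of T_n is 2^(n-1), so a_7 = 2^6 = 64. Work downward with a_k = (k+1)(k+2) a_{k+2} / ((k - 7)(k + 7)):
  a_5 = (6)(7)(64) / ((5 - 7)(5 + 7)) = 2688/(-24) = -112
  a_3 = (4)(5)(-112) / ((3 - 7)(3 + 7)) = -2240/(-40) = 56
  a_1 = (2)(3)(56) / ((1 - 7)(1 + 7)) = 336/(-48) = -7
Hence T_7(x) = 64 x^7 - 112 x^5 + 56 x^3 - 7 x.

T_7(x); series = 64 x^7 - 112 x^5 + 56 x^3 - 7 x


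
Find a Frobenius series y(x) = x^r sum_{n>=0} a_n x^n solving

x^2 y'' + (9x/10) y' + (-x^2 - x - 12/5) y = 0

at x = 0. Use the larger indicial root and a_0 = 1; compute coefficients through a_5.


Write in Frobenius form y'' + (p(x)/x) y' + (q(x)/x^2) y = 0:
  p(x) = 9/10,  q(x) = -x^2 - x - 12/5.
Indicial equation: r(r-1) + (9/10) r + (-12/5) = 0 -> roots r_1 = 8/5, r_2 = -3/2.
Take r = r_1 = 8/5. Let y(x) = x^r sum_{n>=0} a_n x^n with a_0 = 1.
Substitute y = x^r sum a_n x^n and match x^{r+n}. The recurrence is
  D(n) a_n - 1 a_{n-1} - 1 a_{n-2} = 0,  where D(n) = (r+n)(r+n-1) + (9/10)(r+n) + (-12/5).
  a_n = [1 a_{n-1} + 1 a_{n-2}] / D(n).
Since the indicial polynomial factors as (r - r_1)(r - r_2), D(n) = (r_1 + n - r_1)(r_1 + n - r_2) = n(n + 31/10).
Evaluating step by step (a_0 = 1):
  n = 1: D(1) = 1(1 + 31/10) = 41/10; numerator = 1(1) = 1; a_1 = (1)/(41/10) = 10/41
  n = 2: D(2) = 2(2 + 31/10) = 51/5; numerator = 1(10/41) + 1(1) = 51/41; a_2 = (51/41)/(51/5) = 5/41
  n = 3: D(3) = 3(3 + 31/10) = 183/10; numerator = 1(5/41) + 1(10/41) = 15/41; a_3 = (15/41)/(183/10) = 50/2501
  n = 4: D(4) = 4(4 + 31/10) = 142/5; numerator = 1(50/2501) + 1(5/41) = 355/2501; a_4 = (355/2501)/(142/5) = 25/5002
  n = 5: D(5) = 5(5 + 31/10) = 81/2; numerator = 1(25/5002) + 1(50/2501) = 125/5002; a_5 = (125/5002)/(81/2) = 125/202581

r = 8/5; a_0 = 1; a_1 = 10/41; a_2 = 5/41; a_3 = 50/2501; a_4 = 25/5002; a_5 = 125/202581


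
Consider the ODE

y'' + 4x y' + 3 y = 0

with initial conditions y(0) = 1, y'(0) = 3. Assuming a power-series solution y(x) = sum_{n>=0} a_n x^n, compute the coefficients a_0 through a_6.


Ansatz: y(x) = sum_{n>=0} a_n x^n, so y'(x) = sum_{n>=1} n a_n x^(n-1) and y''(x) = sum_{n>=2} n(n-1) a_n x^(n-2).
Substitute into P(x) y'' + Q(x) y' + R(x) y = 0 with P(x) = 1, Q(x) = 4x, R(x) = 3, and match powers of x.
Initial conditions: a_0 = 1, a_1 = 3.
Setting the coefficient of each power of x to zero and solving order by order (substituting the coefficients already found):
  x^0: 2 a_2 + 3 a_0 = 0  ->  2 a_2 = -3 a_0 = -3  ->  a_2 = -3/2
  x^1: 6 a_3 + 7 a_1 = 0  ->  6 a_3 = -7 a_1 = -21  ->  a_3 = -7/2
  x^2: 12 a_4 + 11 a_2 = 0  ->  12 a_4 = -11 a_2 = 33/2  ->  a_4 = 11/8
  x^3: 20 a_5 + 15 a_3 = 0  ->  20 a_5 = -15 a_3 = 105/2  ->  a_5 = 21/8
  x^4: 30 a_6 + 19 a_4 = 0  ->  30 a_6 = -19 a_4 = -209/8  ->  a_6 = -209/240
Truncated series: y(x) = 1 + 3 x - (3/2) x^2 - (7/2) x^3 + (11/8) x^4 + (21/8) x^5 - (209/240) x^6 + O(x^7).

a_0 = 1; a_1 = 3; a_2 = -3/2; a_3 = -7/2; a_4 = 11/8; a_5 = 21/8; a_6 = -209/240


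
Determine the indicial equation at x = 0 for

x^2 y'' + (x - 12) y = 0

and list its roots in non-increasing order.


Divide by x^2 to reach normal form y'' + P_1(x) y' + P_2(x) y = 0 with P_1(x) = 0 and P_2(x) = 1/x - 12/x^2.
x = 0 is a singular point because the y-coefficient 1/x - 12/x^2 has a pole at x = 0.
It is a regular singular point because x P_1(x) = p(x) = 0 and x^2 P_2(x) = q(x) = x - 12 are polynomials, hence analytic at x = 0.
p(0) = 0,  q(0) = -12.
Indicial equation: r(r-1) + p(0) r + q(0) = 0, i.e. r^2 + (p(0) - 1) r + q(0) = 0, i.e. r^2 - 1 r - 12 = 0.
Discriminant: (-1)^2 - 4(-12) = 49, so r = (1 ± 7)/2.
Solving: r_1 = 4, r_2 = -3.

indicial: r^2 - 1 r - 12 = 0; roots r_1 = 4, r_2 = -3


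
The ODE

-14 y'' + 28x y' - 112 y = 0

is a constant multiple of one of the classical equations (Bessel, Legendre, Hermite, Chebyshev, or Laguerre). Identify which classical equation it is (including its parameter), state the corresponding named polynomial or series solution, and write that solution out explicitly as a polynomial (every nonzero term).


All three coefficients share the factor -14; dividing through by -14 gives  y'' - 2x y' + 8 y = 0.
This matches the Hermite equation y'' - 2x y' + 2n y = 0 with 2n = 8, so n = 4; the polynomial solution is H_4(x).
With y = sum_k a_k x^k, matching x^k gives (k+2)(k+1) a_{k+2} = 2(k - n) a_k = 2(k - 4) a_k. The right side vanishes at k = 4, so the series with the parity of 4 terminates at degree 4.
Standard normalization: leading coefficient of H_n is 2^n, so a_4 = 2^4 = 16. Work downward with a_k = (k+1)(k+2) a_{k+2} / (2(k - n)):
  a_2 = (3)(4)(16) / (2(2 - 4)) = 192/(-4) = -48
  a_0 = (1)(2)(-48) / (2(0 - 4)) = -96/(-8) = 12
Hence H_4(x) = 16 x^4 - 48 x^2 + 12.

H_4(x); series = 16 x^4 - 48 x^2 + 12
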